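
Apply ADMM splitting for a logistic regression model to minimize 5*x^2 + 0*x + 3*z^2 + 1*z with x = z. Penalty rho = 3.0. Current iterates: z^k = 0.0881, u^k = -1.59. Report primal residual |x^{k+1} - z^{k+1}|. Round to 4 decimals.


ADMM iteration with rho = 3.0, z^k = 0.0881, u^k = -1.59
Step 1: x-update.
Minimize 5*x^2 + 0*x + (3.0/2)*(x - 0.0881 - 1.59)^2
FOC: (2*5 + 3.0)*x = 0 + 3.0*(0.0881 + 1.59)
x^{k+1} = 0.3873
Step 2: z-update.
Minimize 3*z^2 + 1*z + (3.0/2)*(0.3873 - z - 1.59)^2
FOC: (2*3 + 3.0)*z = -1 + 3.0*(0.3873 - 1.59)
z^{k+1} = -0.512
Step 3: u-update.
u^{k+1} = -1.59 + 0.3873 + 0.512 = -0.6907
Step 4: Primal residual = |0.3873 + 0.512| = 0.8993


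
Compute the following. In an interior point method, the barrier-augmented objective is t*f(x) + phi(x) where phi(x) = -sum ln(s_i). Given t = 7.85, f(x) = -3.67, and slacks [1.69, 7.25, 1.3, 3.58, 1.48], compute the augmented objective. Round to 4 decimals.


Step 1: Compute log-barrier.
ln values: [0.5247, 1.981, 0.2624, 1.2754, 0.392]
phi = -(0.5247 + 1.981 + 0.2624 + 1.2754 + 0.392) = -4.4355
Step 2: Compute augmented objective.
t*f(x) = 7.85*-3.67 = -28.8095
Total = -28.8095 - 4.4355 = -33.245


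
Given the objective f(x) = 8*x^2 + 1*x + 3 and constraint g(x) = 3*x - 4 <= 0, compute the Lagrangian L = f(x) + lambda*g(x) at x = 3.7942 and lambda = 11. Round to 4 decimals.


Step 1: Evaluate f(x).
f(3.7942) = 8*3.7942^2 + 1*3.7942 + 3 = 121.9618
Step 2: Evaluate g(x).
g(3.7942) = 3*3.7942 - 4 = 7.3826
Step 3: Compute Lagrangian.
L = 121.9618 + 11*7.3826 = 203.1704


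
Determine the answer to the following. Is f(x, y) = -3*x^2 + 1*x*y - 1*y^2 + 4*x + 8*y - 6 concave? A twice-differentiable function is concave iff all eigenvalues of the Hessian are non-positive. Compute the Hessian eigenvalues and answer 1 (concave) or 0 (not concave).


The Hessian of f(x,y) = -3*x^2 + 1*x*y - 1*y^2 + 4*x + 8*y - 6 is:
H = [[-6, 1], [1, -2]]
Trace = -6 - 2 = -8
Determinant = -6*-2 - (1)^2 = 11
Discriminant = (-8)^2 - 4*11 = 20.0
Eigenvalues: lambda_1 = -6.2361, lambda_2 = -1.7639
The function is concave.

1


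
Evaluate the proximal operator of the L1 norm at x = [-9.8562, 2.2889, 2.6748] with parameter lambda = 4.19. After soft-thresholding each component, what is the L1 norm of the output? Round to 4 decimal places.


Soft-thresholding with lambda = 4.19:
prox(-9.8562) = sign(-9.8562)*max(|-9.8562| - 4.19, 0) = -5.6662
prox(2.2889) = sign(2.2889)*max(|2.2889| - 4.19, 0) = 0.0
prox(2.6748) = sign(2.6748)*max(|2.6748| - 4.19, 0) = 0.0
prox(x) = [-5.6662, 0.0, 0.0]
||prox(x)||_1 = 5.6662 + 0.0 + 0.0 = 5.6662


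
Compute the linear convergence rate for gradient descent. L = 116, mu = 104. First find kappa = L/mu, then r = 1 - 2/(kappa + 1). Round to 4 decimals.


Step 1: Compute the condition number.
kappa = L/mu = 116/104 = 1.1154
Step 2: Compute the convergence rate.
r = 1 - 2/(kappa + 1) = 1 - 2*mu/(L + mu) = (L - mu)/(L + mu) = 12/220 = 0.0545


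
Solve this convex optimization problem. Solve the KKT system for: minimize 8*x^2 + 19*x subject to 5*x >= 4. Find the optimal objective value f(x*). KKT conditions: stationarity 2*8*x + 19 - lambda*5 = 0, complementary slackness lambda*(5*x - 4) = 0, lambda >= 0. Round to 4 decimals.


Step 1: Try lambda = 0 (constraint inactive).
x_unc = -19/(2*8) = -1.1875
Check: 5*-1.1875 = -5.9375 < 4 -- violated!
Step 2: Constraint must be active: 5*x = 4
x* = 4/5 = 0.8
lambda = (2*8*0.8 + 19)/5 = 6.36
Step 3: Compute optimal value.
f(x*) = 8*0.8^2 + 19*0.8 = 20.32


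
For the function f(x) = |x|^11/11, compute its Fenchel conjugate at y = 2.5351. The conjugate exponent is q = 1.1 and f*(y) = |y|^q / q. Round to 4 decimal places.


The conjugate exponent q satisfies 1/p + 1/q = 1.
p = 11, so q = 11/(11 - 1) = 1.1
|y|^q = 2.5351^1.1 = 2.7822
f*(2.5351) = 2.7822 / 1.1 = 2.5293


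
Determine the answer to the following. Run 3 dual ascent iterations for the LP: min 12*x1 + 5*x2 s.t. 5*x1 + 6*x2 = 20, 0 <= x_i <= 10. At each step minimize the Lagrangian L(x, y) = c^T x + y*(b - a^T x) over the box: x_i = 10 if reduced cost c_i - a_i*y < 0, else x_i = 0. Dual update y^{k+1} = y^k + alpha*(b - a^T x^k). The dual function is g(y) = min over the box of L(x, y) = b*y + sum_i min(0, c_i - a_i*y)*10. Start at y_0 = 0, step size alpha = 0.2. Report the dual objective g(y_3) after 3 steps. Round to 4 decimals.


Dual ascent for LP: min 12*x1 + 5*x2, 5*x1 + 6*x2 = 20, 0 <= x_i <= 10
Step 1: y^k = 0.0, reduced costs: (12.0, 5.0)
  x^k = (0.0, 0.0), subgradient = b - a^T x = 20.0
  y^{k+1} = 0.0 + 0.2*20.0 = 4.0
Step 2: y^k = 4.0, reduced costs: (-8.0, -19.0)
  x^k = (10.0, 10.0), subgradient = b - a^T x = -90.0
  y^{k+1} = 4.0 + 0.2*-90.0 = -14.0
Step 3: y^k = -14.0, reduced costs: (82.0, 89.0)
  x^k = (0.0, 0.0), subgradient = b - a^T x = 20.0
  y^{k+1} = -14.0 + 0.2*20.0 = -10.0
Dual objective at y_3 = -10.0: reduced costs (62.0, 65.0), box minimizer x = (0.0, 0.0)
g(y_3) = b*y + (c1 - a1*y)*x1 + (c2 - a2*y)*x2 = 20*(-10.0) + 62.0*0.0 + 65.0*0.0 = -200.0 + 0.0 + 0.0 = -200.0


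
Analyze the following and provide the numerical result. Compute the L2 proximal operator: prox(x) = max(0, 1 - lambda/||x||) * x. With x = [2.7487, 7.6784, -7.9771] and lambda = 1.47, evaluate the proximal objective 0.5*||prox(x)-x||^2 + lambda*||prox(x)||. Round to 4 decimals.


Step 1: Compute ||x||.
||x|| = 11.4082
Step 2: Compute scaling factor.
scale = max(0, 1 - 1.47/11.4082) = 0.8711
Step 3: prox(x) = [2.3945, 6.689, -6.9492]
||prox(x)|| = 9.9382
Step 4: Proximal objective.
0.5*||prox-x||^2 = 1.0805
lambda*||prox|| = 14.6092
Total = 15.6896


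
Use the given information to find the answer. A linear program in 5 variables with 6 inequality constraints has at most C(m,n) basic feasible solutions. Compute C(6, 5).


Each vertex corresponds to some choice of n active constraints out of m, so the number of vertices is at most C(m, n) = m! / (n!(m-n)!).
m = 6, n = 5
Numerator: 6 * 5 * 4 * 3 * 2
Denominator: 5! = 120
C(6, 5) = 6


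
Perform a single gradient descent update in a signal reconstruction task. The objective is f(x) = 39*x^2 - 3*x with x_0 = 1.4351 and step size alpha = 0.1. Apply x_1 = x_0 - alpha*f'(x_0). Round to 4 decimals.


We compute the gradient at x_0 and apply the update.
f'(x) = 78*x - 3
f'(1.4351) = 78*1.4351 - 3 = 108.9378
x_1 = 1.4351 - 0.1*108.9378 = -9.4587


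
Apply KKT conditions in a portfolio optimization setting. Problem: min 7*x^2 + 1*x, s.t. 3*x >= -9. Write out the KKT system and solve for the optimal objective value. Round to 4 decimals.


Step 1: Try lambda = 0 (constraint inactive).
Stationarity: 2*7*x + 1 = 0
x* = -1/(2*7) = -1/14 = -0.0714 (rounded; the exact value -1/14 is used below)
Check constraint: 3*-0.0714 = -0.2142 >= -9 -- satisfied.
Step 2: Compute optimal value.
f(x*) = 7*(-1/14)^2 + 1*(-1/14) = -0.0357


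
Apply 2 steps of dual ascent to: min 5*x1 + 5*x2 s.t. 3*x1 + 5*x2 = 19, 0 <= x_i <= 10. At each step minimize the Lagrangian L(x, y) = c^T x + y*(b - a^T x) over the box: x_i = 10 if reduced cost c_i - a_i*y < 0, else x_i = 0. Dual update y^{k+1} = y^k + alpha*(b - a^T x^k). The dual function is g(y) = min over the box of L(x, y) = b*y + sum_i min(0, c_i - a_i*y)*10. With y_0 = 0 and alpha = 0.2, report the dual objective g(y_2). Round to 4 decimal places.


Dual ascent for LP: min 5*x1 + 5*x2, 3*x1 + 5*x2 = 19, 0 <= x_i <= 10
Step 1: y^k = 0.0, reduced costs: (5.0, 5.0)
  x^k = (0.0, 0.0), subgradient = b - a^T x = 19.0
  y^{k+1} = 0.0 + 0.2*19.0 = 3.8
Step 2: y^k = 3.8, reduced costs: (-6.4, -14.0)
  x^k = (10.0, 10.0), subgradient = b - a^T x = -61.0
  y^{k+1} = 3.8 + 0.2*-61.0 = -8.4
Dual objective at y_2 = -8.4: reduced costs (30.2, 47.0), box minimizer x = (0.0, 0.0)
g(y_2) = b*y + (c1 - a1*y)*x1 + (c2 - a2*y)*x2 = 19*(-8.4) + 30.2*0.0 + 47.0*0.0 = -159.6 + 0.0 + 0.0 = -159.6


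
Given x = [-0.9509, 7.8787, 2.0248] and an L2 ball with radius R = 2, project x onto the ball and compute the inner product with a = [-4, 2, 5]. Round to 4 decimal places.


Step 1: Compute ||x|| (intermediates to 6 decimals).
||x|| = sqrt((-0.9509)^2 + 7.8787^2 + 2.0248^2) = 8.190112
Step 2: Project.
Since ||x|| > R, scale = R/||x|| = 2/8.190112 = 0.244197, proj(x) = scale * x
proj(x) = [-0.232207, 1.923955, 0.49445]
Step 3: Dot product.
a^T * proj(x) = -4*(-0.232207) + 2*1.923955 + 5*0.49445 = 7.249


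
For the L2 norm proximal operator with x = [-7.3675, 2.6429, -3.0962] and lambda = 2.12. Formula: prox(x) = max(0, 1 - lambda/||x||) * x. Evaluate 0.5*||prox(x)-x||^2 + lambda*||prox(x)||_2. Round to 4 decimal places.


Step 1: Compute ||x||.
||x|| = 8.4173
Step 2: Compute scaling factor.
scale = max(0, 1 - 2.12/8.4173) = 0.7481
Step 3: prox(x) = [-5.5119, 1.9773, -2.3164]
||prox(x)|| = 6.2973
Step 4: Proximal objective.
0.5*||prox-x||^2 = 2.2472
lambda*||prox|| = 13.3503
Total = 15.5975


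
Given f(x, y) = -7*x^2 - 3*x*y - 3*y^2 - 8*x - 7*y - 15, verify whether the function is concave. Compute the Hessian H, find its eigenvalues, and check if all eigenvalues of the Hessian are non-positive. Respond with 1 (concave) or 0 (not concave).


The Hessian of f(x,y) = -7*x^2 - 3*x*y - 3*y^2 - 8*x - 7*y - 15 is:
H = [[-14, -3], [-3, -6]]
Trace = -14 - 6 = -20
Determinant = -14*-6 - (-3)^2 = 75
Discriminant = (-20)^2 - 4*75 = 100.0
Eigenvalues: lambda_1 = -15.0, lambda_2 = -5.0
The function is concave.

1


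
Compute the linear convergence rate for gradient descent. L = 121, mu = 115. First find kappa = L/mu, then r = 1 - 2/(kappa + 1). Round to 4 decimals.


Step 1: Compute the condition number.
kappa = L/mu = 121/115 = 1.0522
Step 2: Compute the convergence rate.
r = 1 - 2/(kappa + 1) = 1 - 2*mu/(L + mu) = (L - mu)/(L + mu) = 6/236 = 0.0254


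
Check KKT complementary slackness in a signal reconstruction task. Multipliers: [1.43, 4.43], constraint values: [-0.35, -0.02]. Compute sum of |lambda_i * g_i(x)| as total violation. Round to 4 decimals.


KKT complementary slackness check:
lambda_1 * g_1 = 1.43 * -0.35 = -0.5005
lambda_2 * g_2 = 4.43 * -0.02 = -0.0886
Total violation = 0.5005 + 0.0886 = 0.5891


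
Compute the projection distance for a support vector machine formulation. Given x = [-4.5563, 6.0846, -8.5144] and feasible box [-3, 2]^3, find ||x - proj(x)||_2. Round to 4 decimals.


Project each component onto [-3, 2].
clip(-4.5563) = -3.0, clip(6.0846) = 2.0, clip(-8.5144) = -3.0
Projection = [-3.0, 2.0, -3.0]
Squared diffs: [2.4221, 16.684, 30.4086]
Distance = sqrt(49.5147) = 7.0367


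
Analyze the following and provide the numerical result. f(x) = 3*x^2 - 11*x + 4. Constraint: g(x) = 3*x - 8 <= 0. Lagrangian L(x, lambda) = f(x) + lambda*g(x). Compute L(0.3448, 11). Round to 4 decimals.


Step 1: Evaluate f(x).
f(0.3448) = 3*0.3448^2 - 11*0.3448 + 4 = 0.5639
Step 2: Evaluate g(x).
g(0.3448) = 3*0.3448 - 8 = -6.9656
Step 3: Compute Lagrangian.
L = 0.5639 + 11*-6.9656 = -76.0577


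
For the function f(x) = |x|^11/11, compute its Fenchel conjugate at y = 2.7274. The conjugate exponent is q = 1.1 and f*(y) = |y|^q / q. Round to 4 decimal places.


The conjugate exponent q satisfies 1/p + 1/q = 1.
p = 11, so q = 11/(11 - 1) = 1.1
|y|^q = 2.7274^1.1 = 3.0153
f*(2.7274) = 3.0153 / 1.1 = 2.7411


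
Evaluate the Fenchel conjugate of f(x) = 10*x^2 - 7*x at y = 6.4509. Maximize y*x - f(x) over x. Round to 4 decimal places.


f*(y) = sup_x {y*x - a*x^2 - b*x} = sup_x {(y-b)*x - a*x^2}
FOC: (y - b) - 2a*x = 0 => x* = (y - b)/(2a)
x* = (6.4509 + 7)/(2*10) = 0.6725
f*(6.4509) = (y-b)^2/(4a) = (6.4509 + 7)^2/(4*10)
= 180.9267/40 = 4.5232


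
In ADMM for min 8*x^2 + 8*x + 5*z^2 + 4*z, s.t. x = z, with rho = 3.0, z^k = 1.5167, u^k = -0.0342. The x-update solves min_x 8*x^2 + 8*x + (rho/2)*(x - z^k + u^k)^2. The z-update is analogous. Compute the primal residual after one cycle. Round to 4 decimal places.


ADMM iteration with rho = 3.0, z^k = 1.5167, u^k = -0.0342
Step 1: x-update.
Minimize 8*x^2 + 8*x + (3.0/2)*(x - 1.5167 - 0.0342)^2
FOC: (2*8 + 3.0)*x = -8 + 3.0*(1.5167 + 0.0342)
x^{k+1} = -0.1762
Step 2: z-update.
Minimize 5*z^2 + 4*z + (3.0/2)*(-0.1762 - z - 0.0342)^2
FOC: (2*5 + 3.0)*z = -4 + 3.0*(-0.1762 - 0.0342)
z^{k+1} = -0.3562
Step 3: u-update.
u^{k+1} = -0.0342 - 0.1762 + 0.3562 = 0.1459
Step 4: Primal residual = |-0.1762 + 0.3562| = 0.1801


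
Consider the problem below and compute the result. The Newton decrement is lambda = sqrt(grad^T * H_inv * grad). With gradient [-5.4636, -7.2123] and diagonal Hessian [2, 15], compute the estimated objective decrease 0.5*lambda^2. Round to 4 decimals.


Step 1: H is diagonal, so H^(-1) * g = [-2.7318, -0.4808].
Step 2: g^T H^(-1) g = sum_i g_i^2 / H_ii
  = (-5.4636)^2/2 + (-7.2123)^2/15
  = 14.9255 + 3.4678 = 18.3933
Step 3: Objective decrease = 0.5 * g^T H^(-1) g = 9.1966


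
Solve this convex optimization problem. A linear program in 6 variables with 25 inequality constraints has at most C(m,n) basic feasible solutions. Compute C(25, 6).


Each vertex corresponds to some choice of n active constraints out of m, so the number of vertices is at most C(m, n) = m! / (n!(m-n)!).
m = 25, n = 6
Numerator: 25 * 24 * 23 * 22 * 21 * 20
Denominator: 6! = 720
C(25, 6) = 177100


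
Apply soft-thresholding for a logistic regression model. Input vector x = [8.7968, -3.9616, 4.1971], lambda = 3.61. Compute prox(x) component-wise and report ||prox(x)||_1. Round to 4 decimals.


Soft-thresholding with lambda = 3.61:
prox(8.7968) = sign(8.7968)*max(|8.7968| - 3.61, 0) = 5.1868
prox(-3.9616) = sign(-3.9616)*max(|-3.9616| - 3.61, 0) = -0.3516
prox(4.1971) = sign(4.1971)*max(|4.1971| - 3.61, 0) = 0.5871
prox(x) = [5.1868, -0.3516, 0.5871]
||prox(x)||_1 = 5.1868 + 0.3516 + 0.5871 = 6.1255


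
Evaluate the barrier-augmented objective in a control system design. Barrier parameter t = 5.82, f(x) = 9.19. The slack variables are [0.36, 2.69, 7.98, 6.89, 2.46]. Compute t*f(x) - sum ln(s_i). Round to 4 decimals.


Step 1: Compute log-barrier.
ln values: [-1.0217, 0.9895, 2.0769, 1.9301, 0.9002]
phi = -(-1.0217 + 0.9895 + 2.0769 + 1.9301 + 0.9002) = -4.8751
Step 2: Compute augmented objective.
t*f(x) = 5.82*9.19 = 53.4858
Total = 53.4858 - 4.8751 = 48.6107


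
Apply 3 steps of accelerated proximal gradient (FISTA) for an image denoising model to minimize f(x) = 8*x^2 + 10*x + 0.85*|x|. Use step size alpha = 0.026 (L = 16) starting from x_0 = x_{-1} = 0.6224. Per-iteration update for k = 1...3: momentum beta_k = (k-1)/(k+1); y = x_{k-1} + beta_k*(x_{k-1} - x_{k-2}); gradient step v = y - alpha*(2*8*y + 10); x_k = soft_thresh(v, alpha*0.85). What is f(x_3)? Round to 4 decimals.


FISTA on f(x) = 8*x^2 + 10*x + 0.85*|x|
L = 16, alpha = 0.026
Iteration 1: beta = 0.0, y = 0.6224 + 0.0*(0.6224 - 0.6224) = 0.6224
  grad(y) = 19.9584, v = y - alpha*grad = 0.1035
  prox(v) = soft_thresh(0.1035, 0.0221) = 0.0814
Iteration 2: beta = 0.3333, y = 0.0814 + 0.3333*(0.0814 - 0.6224) = -0.099
  grad(y) = 8.4167, v = y - alpha*grad = -0.3178
  prox(v) = soft_thresh(-0.3178, 0.0221) = -0.2957
Iteration 3: beta = 0.5, y = -0.2957 + 0.5*(-0.2957 - 0.0814) = -0.4842
  grad(y) = 2.2524, v = y - alpha*grad = -0.5428
  prox(v) = soft_thresh(-0.5428, 0.0221) = -0.5207
f(x_3) = 8*(-0.5207)^2 + 10*(-0.5207) + 0.85*|-0.5207| = -2.5954


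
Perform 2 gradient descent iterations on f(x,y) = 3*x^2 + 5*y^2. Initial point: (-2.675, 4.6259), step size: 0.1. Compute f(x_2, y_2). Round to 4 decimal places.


Gradient descent on f(x,y) = 3*x^2 + 5*y^2.
Starting point: (-2.675, 4.6259), alpha = 0.1
Step 1: grad_x = 2*3*-2.675 = -16.05, grad_y = 2*5*4.6259 = 46.259
  x_1 = -2.675 - 0.1*-16.05 = -1.07
  y_1 = 4.6259 - 0.1*46.259 = -0.0
Step 2: grad_x = 2*3*-1.07 = -6.42, grad_y = 2*5*-0.0 = -0.0
  x_2 = -1.07 - 0.1*-6.42 = -0.428
  y_2 = -0.0 - 0.1*-0.0 = 0.0
f(-0.428, 0.0) = 3*(-0.428)^2 + 5*0.0^2 = 0.5496


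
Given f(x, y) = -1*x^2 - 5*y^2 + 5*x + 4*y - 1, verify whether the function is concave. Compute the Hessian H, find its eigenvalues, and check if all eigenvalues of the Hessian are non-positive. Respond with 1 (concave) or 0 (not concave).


The Hessian of f(x,y) = -1*x^2 - 5*y^2 + 5*x + 4*y - 1 is:
H = [[-2, 0], [0, -10]]
Trace = -2 - 10 = -12
Determinant = -2*-10 - (0)^2 = 20
Discriminant = (-12)^2 - 4*20 = 64.0
Eigenvalues: lambda_1 = -10.0, lambda_2 = -2.0
The function is concave.

1


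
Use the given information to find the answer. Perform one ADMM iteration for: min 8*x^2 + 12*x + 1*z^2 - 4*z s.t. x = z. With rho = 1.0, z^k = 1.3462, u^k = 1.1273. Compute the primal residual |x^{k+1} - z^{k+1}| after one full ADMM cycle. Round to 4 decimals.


ADMM iteration with rho = 1.0, z^k = 1.3462, u^k = 1.1273
Step 1: x-update.
Minimize 8*x^2 + 12*x + (1.0/2)*(x - 1.3462 + 1.1273)^2
FOC: (2*8 + 1.0)*x = -12 + 1.0*(1.3462 - 1.1273)
x^{k+1} = -0.693
Step 2: z-update.
Minimize 1*z^2 - 4*z + (1.0/2)*(-0.693 - z + 1.1273)^2
FOC: (2*1 + 1.0)*z = 4 + 1.0*(-0.693 + 1.1273)
z^{k+1} = 1.4781
Step 3: u-update.
u^{k+1} = 1.1273 - 0.693 - 1.4781 = -1.0438
Step 4: Primal residual = |-0.693 - 1.4781| = 2.1711


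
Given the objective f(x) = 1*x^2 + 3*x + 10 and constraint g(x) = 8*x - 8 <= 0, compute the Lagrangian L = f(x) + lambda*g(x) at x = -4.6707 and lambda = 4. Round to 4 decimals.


Step 1: Evaluate f(x).
f(-4.6707) = 1*(-4.6707)^2 + 3*(-4.6707) + 10 = 17.8033
Step 2: Evaluate g(x).
g(-4.6707) = 8*-4.6707 - 8 = -45.3656
Step 3: Compute Lagrangian.
L = 17.8033 + 4*-45.3656 = -163.6591


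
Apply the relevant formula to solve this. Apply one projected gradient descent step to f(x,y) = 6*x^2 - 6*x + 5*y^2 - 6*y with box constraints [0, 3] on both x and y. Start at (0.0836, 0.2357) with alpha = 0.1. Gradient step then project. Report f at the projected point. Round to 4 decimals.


Step 1: Compute gradient at (0.0836, 0.2357).
grad_x = 2*6*0.0836 - 6 = -4.9968
grad_y = 2*5*0.2357 - 6 = -3.643
Step 2: Gradient step.
x_raw = 0.0836 - 0.1*-4.9968 = 0.5833
y_raw = 0.2357 - 0.1*-3.643 = 0.6
Step 3: Project onto [0, 3].
x_proj = clip(0.5833) = 0.5833
y_proj = clip(0.6) = 0.6
Step 4: Evaluate f.
f(0.5833, 0.6) = -3.2584


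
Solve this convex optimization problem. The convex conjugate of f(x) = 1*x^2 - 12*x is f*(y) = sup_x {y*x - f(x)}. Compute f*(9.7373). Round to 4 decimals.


f*(y) = sup_x {y*x - a*x^2 - b*x} = sup_x {(y-b)*x - a*x^2}
FOC: (y - b) - 2a*x = 0 => x* = (y - b)/(2a)
x* = (9.7373 + 12)/(2*1) = 10.8687
f*(9.7373) = (y-b)^2/(4a) = (9.7373 + 12)^2/(4*1)
= 472.5102/4 = 118.1276


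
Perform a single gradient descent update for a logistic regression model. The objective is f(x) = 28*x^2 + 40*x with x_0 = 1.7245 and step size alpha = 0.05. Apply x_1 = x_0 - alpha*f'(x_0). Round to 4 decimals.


We compute the gradient at x_0 and apply the update.
f'(x) = 56*x + 40
f'(1.7245) = 56*1.7245 + 40 = 136.572
x_1 = 1.7245 - 0.05*136.572 = -5.1041


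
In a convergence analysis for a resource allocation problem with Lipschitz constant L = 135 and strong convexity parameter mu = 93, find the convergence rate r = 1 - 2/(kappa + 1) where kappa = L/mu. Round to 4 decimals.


Step 1: Compute the condition number.
kappa = L/mu = 135/93 = 1.4516
Step 2: Compute the convergence rate.
r = 1 - 2/(kappa + 1) = 1 - 2*mu/(L + mu) = (L - mu)/(L + mu) = 42/228 = 0.1842


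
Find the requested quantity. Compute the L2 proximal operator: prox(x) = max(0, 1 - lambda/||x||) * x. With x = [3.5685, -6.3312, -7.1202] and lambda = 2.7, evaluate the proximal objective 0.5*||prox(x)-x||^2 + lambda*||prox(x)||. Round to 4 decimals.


Step 1: Compute ||x||.
||x|| = 10.1743
Step 2: Compute scaling factor.
scale = max(0, 1 - 2.7/10.1743) = 0.7346
Step 3: prox(x) = [2.6215, -4.6511, -5.2307]
||prox(x)|| = 7.4743
Step 4: Proximal objective.
0.5*||prox-x||^2 = 3.645
lambda*||prox|| = 20.1806
Total = 23.8255


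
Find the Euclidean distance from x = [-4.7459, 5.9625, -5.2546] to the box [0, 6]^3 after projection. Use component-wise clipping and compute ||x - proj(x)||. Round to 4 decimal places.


Project each component onto [0, 6].
clip(-4.7459) = 0.0, clip(5.9625) = 5.9625, clip(-5.2546) = 0.0
Projection = [0.0, 5.9625, 0.0]
Squared diffs: [22.5236, 0.0, 27.6108]
Distance = sqrt(50.1344) = 7.0806


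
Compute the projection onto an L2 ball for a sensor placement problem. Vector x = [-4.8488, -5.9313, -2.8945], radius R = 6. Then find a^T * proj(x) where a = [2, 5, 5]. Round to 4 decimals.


Step 1: Compute ||x|| (intermediates to 6 decimals).
||x|| = sqrt((-4.8488)^2 + (-5.9313)^2 + (-2.8945)^2) = 8.189586
Step 2: Project.
Since ||x|| > R, scale = R/||x|| = 6/8.189586 = 0.732638, proj(x) = scale * x
proj(x) = [-3.552415, -4.345496, -2.120621]
Step 3: Dot product.
a^T * proj(x) = 2*(-3.552415) + 5*(-4.345496) + 5*(-2.120621) = -39.4354


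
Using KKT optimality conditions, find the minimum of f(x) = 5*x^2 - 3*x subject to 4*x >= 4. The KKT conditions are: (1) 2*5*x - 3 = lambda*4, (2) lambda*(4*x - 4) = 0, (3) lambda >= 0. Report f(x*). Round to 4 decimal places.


Step 1: Try lambda = 0 (constraint inactive).
x_unc = 3/(2*5) = 0.3
Check: 4*0.3 = 1.2 < 4 -- violated!
Step 2: Constraint must be active: 4*x = 4
x* = 4/4 = 1.0
lambda = (2*5*1.0 - 3)/4 = 1.75
Step 3: Compute optimal value.
f(x*) = 5*1.0^2 - 3*1.0 = 2.0


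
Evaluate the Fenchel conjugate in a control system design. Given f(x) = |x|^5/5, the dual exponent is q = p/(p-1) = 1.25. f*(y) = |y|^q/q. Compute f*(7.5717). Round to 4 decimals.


The conjugate exponent q satisfies 1/p + 1/q = 1.
p = 5, so q = 5/(5 - 1) = 1.25
|y|^q = 7.5717^1.25 = 12.5601
f*(7.5717) = 12.5601 / 1.25 = 10.048


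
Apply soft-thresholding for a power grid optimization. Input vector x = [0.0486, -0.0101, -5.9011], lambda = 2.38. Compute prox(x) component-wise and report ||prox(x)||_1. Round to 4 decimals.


Soft-thresholding with lambda = 2.38:
prox(0.0486) = sign(0.0486)*max(|0.0486| - 2.38, 0) = 0.0
prox(-0.0101) = sign(-0.0101)*max(|-0.0101| - 2.38, 0) = 0.0
prox(-5.9011) = sign(-5.9011)*max(|-5.9011| - 2.38, 0) = -3.5211
prox(x) = [0.0, 0.0, -3.5211]
||prox(x)||_1 = 0.0 + 0.0 + 3.5211 = 3.5211


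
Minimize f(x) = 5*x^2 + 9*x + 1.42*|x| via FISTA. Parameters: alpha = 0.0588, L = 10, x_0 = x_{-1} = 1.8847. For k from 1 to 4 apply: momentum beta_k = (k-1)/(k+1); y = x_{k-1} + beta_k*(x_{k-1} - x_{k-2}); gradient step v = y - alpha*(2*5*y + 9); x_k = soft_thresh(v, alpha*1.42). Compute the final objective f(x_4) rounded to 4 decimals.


FISTA on f(x) = 5*x^2 + 9*x + 1.42*|x|
L = 10, alpha = 0.0588
Iteration 1: beta = 0.0, y = 1.8847 + 0.0*(1.8847 - 1.8847) = 1.8847
  grad(y) = 27.847, v = y - alpha*grad = 0.2473
  prox(v) = soft_thresh(0.2473, 0.0835) = 0.1638
Iteration 2: beta = 0.3333, y = 0.1638 + 0.3333*(0.1638 - 1.8847) = -0.4098
  grad(y) = 4.9017, v = y - alpha*grad = -0.6981
  prox(v) = soft_thresh(-0.6981, 0.0835) = -0.6146
Iteration 3: beta = 0.5, y = -0.6146 + 0.5*(-0.6146 - 0.1638) = -1.0037
  grad(y) = -1.0373, v = y - alpha*grad = -0.9427
  prox(v) = soft_thresh(-0.9427, 0.0835) = -0.8592
Iteration 4: beta = 0.6, y = -0.8592 + 0.6*(-0.8592 + 0.6146) = -1.0061
  grad(y) = -1.0605, v = y - alpha*grad = -0.9437
  prox(v) = soft_thresh(-0.9437, 0.0835) = -0.8602
f(x_4) = 5*(-0.8602)^2 + 9*(-0.8602) + 1.42*|-0.8602| = -2.8206


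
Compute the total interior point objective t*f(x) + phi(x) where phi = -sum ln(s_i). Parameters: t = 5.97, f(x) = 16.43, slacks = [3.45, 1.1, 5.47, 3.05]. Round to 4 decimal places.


Step 1: Compute log-barrier.
ln values: [1.2384, 0.0953, 1.6993, 1.1151]
phi = -(1.2384 + 0.0953 + 1.6993 + 1.1151) = -4.1481
Step 2: Compute augmented objective.
t*f(x) = 5.97*16.43 = 98.0871
Total = 98.0871 - 4.1481 = 93.939


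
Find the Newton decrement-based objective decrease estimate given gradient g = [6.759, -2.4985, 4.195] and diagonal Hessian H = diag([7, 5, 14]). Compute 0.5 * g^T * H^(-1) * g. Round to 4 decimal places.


Step 1: H is diagonal, so H^(-1) * g = [0.9656, -0.4997, 0.2996].
Step 2: g^T H^(-1) g = sum_i g_i^2 / H_ii
  = (6.759)^2/7 + (-2.4985)^2/5 + (4.195)^2/14
  = 6.5263 + 1.2485 + 1.257 = 9.0318
Step 3: Objective decrease = 0.5 * g^T H^(-1) g = 4.5159


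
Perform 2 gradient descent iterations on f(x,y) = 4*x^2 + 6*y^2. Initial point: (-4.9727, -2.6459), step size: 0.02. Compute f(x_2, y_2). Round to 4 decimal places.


Gradient descent on f(x,y) = 4*x^2 + 6*y^2.
Starting point: (-4.9727, -2.6459), alpha = 0.02
Step 1: grad_x = 2*4*-4.9727 = -39.7816, grad_y = 2*6*-2.6459 = -31.7508
  x_1 = -4.9727 - 0.02*-39.7816 = -4.1771
  y_1 = -2.6459 - 0.02*-31.7508 = -2.0109
Step 2: grad_x = 2*4*-4.1771 = -33.4165, grad_y = 2*6*-2.0109 = -24.1306
  x_2 = -4.1771 - 0.02*-33.4165 = -3.5087
  y_2 = -2.0109 - 0.02*-24.1306 = -1.5283
f(-3.5087, -1.5283) = 4*(-3.5087)^2 + 6*(-1.5283)^2 = 63.2586


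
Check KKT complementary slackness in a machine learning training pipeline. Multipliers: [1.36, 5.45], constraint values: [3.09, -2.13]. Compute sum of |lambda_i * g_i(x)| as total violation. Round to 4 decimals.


KKT complementary slackness check:
lambda_1 * g_1 = 1.36 * 3.09 = 4.2024
lambda_2 * g_2 = 5.45 * -2.13 = -11.6085
Total violation = 4.2024 + 11.6085 = 15.8109


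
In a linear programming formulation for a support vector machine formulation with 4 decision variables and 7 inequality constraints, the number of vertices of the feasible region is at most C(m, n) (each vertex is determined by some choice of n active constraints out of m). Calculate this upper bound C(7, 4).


Each vertex corresponds to some choice of n active constraints out of m, so the number of vertices is at most C(m, n) = m! / (n!(m-n)!).
m = 7, n = 4
Numerator: 7 * 6 * 5 * 4
Denominator: 4! = 24
C(7, 4) = 35


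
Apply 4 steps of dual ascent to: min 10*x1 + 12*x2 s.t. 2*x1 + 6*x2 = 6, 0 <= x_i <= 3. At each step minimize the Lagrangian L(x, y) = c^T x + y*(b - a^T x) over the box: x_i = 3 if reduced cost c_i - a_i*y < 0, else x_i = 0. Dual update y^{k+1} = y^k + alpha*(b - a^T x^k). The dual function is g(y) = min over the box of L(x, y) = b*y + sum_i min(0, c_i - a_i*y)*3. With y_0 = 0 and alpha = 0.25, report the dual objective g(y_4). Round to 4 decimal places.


Dual ascent for LP: min 10*x1 + 12*x2, 2*x1 + 6*x2 = 6, 0 <= x_i <= 3
Step 1: y^k = 0.0, reduced costs: (10.0, 12.0)
  x^k = (0.0, 0.0), subgradient = b - a^T x = 6.0
  y^{k+1} = 0.0 + 0.25*6.0 = 1.5
Step 2: y^k = 1.5, reduced costs: (7.0, 3.0)
  x^k = (0.0, 0.0), subgradient = b - a^T x = 6.0
  y^{k+1} = 1.5 + 0.25*6.0 = 3.0
Step 3: y^k = 3.0, reduced costs: (4.0, -6.0)
  x^k = (0.0, 3.0), subgradient = b - a^T x = -12.0
  y^{k+1} = 3.0 + 0.25*-12.0 = 0.0
Step 4: y^k = 0.0, reduced costs: (10.0, 12.0)
  x^k = (0.0, 0.0), subgradient = b - a^T x = 6.0
  y^{k+1} = 0.0 + 0.25*6.0 = 1.5
Dual objective at y_4 = 1.5: reduced costs (7.0, 3.0), box minimizer x = (0.0, 0.0)
g(y_4) = b*y + (c1 - a1*y)*x1 + (c2 - a2*y)*x2 = 6*1.5 + 7.0*0.0 + 3.0*0.0 = 9.0 + 0.0 + 0.0 = 9.0


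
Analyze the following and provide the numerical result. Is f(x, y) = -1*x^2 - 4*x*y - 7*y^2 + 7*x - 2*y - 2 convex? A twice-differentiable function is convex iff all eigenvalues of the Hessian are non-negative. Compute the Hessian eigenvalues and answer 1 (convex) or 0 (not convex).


The Hessian of f(x,y) = -1*x^2 - 4*x*y - 7*y^2 + 7*x - 2*y - 2 is:
H = [[-2, -4], [-4, -14]]
Trace = -2 - 14 = -16
Determinant = -2*-14 - (-4)^2 = 12
Discriminant = (-16)^2 - 4*12 = 208.0
Eigenvalues: lambda_1 = -15.2111, lambda_2 = -0.7889
The function is not convex.

0


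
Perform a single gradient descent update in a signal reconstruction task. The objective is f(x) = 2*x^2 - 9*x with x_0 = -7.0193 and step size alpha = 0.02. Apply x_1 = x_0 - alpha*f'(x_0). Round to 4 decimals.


We compute the gradient at x_0 and apply the update.
f'(x) = 4*x - 9
f'(-7.0193) = 4*-7.0193 - 9 = -37.0772
x_1 = -7.0193 - 0.02*-37.0772 = -6.2778


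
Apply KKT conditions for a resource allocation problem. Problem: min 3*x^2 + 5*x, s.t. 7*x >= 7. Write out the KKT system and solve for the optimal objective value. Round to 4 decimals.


Step 1: Try lambda = 0 (constraint inactive).
x_unc = -5/(2*3) = -0.8333
Check: 7*-0.8333 = -5.8331 < 7 -- violated!
Step 2: Constraint must be active: 7*x = 7
x* = 7/7 = 1.0
lambda = (2*3*1.0 + 5)/7 = 1.5714
Step 3: Compute optimal value.
f(x*) = 3*1.0^2 + 5*1.0 = 8.0


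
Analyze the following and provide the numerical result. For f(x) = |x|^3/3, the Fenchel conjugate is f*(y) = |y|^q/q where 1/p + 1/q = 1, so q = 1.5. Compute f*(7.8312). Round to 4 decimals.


The conjugate exponent q satisfies 1/p + 1/q = 1.
p = 3, so q = 3/(3 - 1) = 1.5
|y|^q = 7.8312^1.5 = 21.9151
f*(7.8312) = 21.9151 / 1.5 = 14.61


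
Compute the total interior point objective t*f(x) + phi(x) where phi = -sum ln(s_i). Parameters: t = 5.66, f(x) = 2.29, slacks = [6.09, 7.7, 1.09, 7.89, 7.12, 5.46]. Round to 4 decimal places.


Step 1: Compute log-barrier.
ln values: [1.8066, 2.0412, 0.0862, 2.0656, 1.9629, 1.6974]
phi = -(1.8066 + 2.0412 + 0.0862 + 2.0656 + 1.9629 + 1.6974) = -9.66
Step 2: Compute augmented objective.
t*f(x) = 5.66*2.29 = 12.9614
Total = 12.9614 - 9.66 = 3.3014


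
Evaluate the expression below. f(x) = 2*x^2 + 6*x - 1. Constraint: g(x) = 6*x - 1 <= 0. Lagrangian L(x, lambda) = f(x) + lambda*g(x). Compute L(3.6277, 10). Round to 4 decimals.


Step 1: Evaluate f(x).
f(3.6277) = 2*3.6277^2 + 6*3.6277 - 1 = 47.0866
Step 2: Evaluate g(x).
g(3.6277) = 6*3.6277 - 1 = 20.7662
Step 3: Compute Lagrangian.
L = 47.0866 + 10*20.7662 = 254.7486


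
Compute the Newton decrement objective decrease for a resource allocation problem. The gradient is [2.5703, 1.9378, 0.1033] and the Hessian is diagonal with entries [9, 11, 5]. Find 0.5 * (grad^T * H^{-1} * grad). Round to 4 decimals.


Step 1: H is diagonal, so H^(-1) * g = [0.2856, 0.1762, 0.0207].
Step 2: g^T H^(-1) g = sum_i g_i^2 / H_ii
  = (2.5703)^2/9 + (1.9378)^2/11 + (0.1033)^2/5
  = 0.734 + 0.3414 + 0.0021 = 1.0776
Step 3: Objective decrease = 0.5 * g^T H^(-1) g = 0.5388


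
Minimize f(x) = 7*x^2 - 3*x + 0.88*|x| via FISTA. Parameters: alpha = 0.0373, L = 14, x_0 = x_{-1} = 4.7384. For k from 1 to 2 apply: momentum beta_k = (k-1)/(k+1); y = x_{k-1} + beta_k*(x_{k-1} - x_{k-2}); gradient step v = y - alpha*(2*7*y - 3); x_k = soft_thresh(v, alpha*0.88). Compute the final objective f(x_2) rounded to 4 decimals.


FISTA on f(x) = 7*x^2 - 3*x + 0.88*|x|
L = 14, alpha = 0.0373
Iteration 1: beta = 0.0, y = 4.7384 + 0.0*(4.7384 - 4.7384) = 4.7384
  grad(y) = 63.3376, v = y - alpha*grad = 2.3759
  prox(v) = soft_thresh(2.3759, 0.0328) = 2.3431
Iteration 2: beta = 0.3333, y = 2.3431 + 0.3333*(2.3431 - 4.7384) = 1.5446
  grad(y) = 18.625, v = y - alpha*grad = 0.8499
  prox(v) = soft_thresh(0.8499, 0.0328) = 0.8171
f(x_2) = 7*0.8171^2 - 3*0.8171 + 0.88*|0.8171| = 2.9414


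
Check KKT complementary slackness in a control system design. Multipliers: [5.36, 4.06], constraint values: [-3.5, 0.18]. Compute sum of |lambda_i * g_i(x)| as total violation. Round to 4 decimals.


KKT complementary slackness check:
lambda_1 * g_1 = 5.36 * -3.5 = -18.76
lambda_2 * g_2 = 4.06 * 0.18 = 0.7308
Total violation = 18.76 + 0.7308 = 19.4908


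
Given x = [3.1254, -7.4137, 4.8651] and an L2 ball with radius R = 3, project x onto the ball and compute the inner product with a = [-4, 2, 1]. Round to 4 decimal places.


Step 1: Compute ||x|| (intermediates to 6 decimals).
||x|| = sqrt(3.1254^2 + (-7.4137)^2 + 4.8651^2) = 9.402142
Step 2: Project.
Since ||x|| > R, scale = R/||x|| = 3/9.402142 = 0.319076, proj(x) = scale * x
proj(x) = [0.99724, -2.365534, 1.552337]
Step 3: Dot product.
a^T * proj(x) = -4*0.99724 + 2*(-2.365534) + 1*1.552337 = -7.1677


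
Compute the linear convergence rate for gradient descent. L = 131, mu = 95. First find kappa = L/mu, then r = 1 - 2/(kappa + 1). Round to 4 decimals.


Step 1: Compute the condition number.
kappa = L/mu = 131/95 = 1.3789
Step 2: Compute the convergence rate.
r = 1 - 2/(kappa + 1) = 1 - 2*mu/(L + mu) = (L - mu)/(L + mu) = 36/226 = 0.1593


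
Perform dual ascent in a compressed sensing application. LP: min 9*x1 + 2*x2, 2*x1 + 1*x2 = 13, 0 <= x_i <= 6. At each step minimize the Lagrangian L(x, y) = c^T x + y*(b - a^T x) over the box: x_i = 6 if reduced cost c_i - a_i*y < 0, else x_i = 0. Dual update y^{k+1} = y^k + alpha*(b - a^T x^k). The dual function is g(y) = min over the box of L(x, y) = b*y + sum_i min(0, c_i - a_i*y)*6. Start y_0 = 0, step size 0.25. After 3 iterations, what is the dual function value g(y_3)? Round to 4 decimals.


Dual ascent for LP: min 9*x1 + 2*x2, 2*x1 + 1*x2 = 13, 0 <= x_i <= 6
Step 1: y^k = 0.0, reduced costs: (9.0, 2.0)
  x^k = (0.0, 0.0), subgradient = b - a^T x = 13.0
  y^{k+1} = 0.0 + 0.25*13.0 = 3.25
Step 2: y^k = 3.25, reduced costs: (2.5, -1.25)
  x^k = (0.0, 6.0), subgradient = b - a^T x = 7.0
  y^{k+1} = 3.25 + 0.25*7.0 = 5.0
Step 3: y^k = 5.0, reduced costs: (-1.0, -3.0)
  x^k = (6.0, 6.0), subgradient = b - a^T x = -5.0
  y^{k+1} = 5.0 + 0.25*-5.0 = 3.75
Dual objective at y_3 = 3.75: reduced costs (1.5, -1.75), box minimizer x = (0.0, 6.0)
g(y_3) = b*y + (c1 - a1*y)*x1 + (c2 - a2*y)*x2 = 13*3.75 + 1.5*0.0 + (-1.75)*6.0 = 48.75 + 0.0 - 10.5 = 38.25


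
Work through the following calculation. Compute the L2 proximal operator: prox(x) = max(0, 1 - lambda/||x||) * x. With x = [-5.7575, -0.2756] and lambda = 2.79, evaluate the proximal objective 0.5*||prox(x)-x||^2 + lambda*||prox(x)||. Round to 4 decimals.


Step 1: Compute ||x||.
||x|| = 5.7641
Step 2: Compute scaling factor.
scale = max(0, 1 - 2.79/5.7641) = 0.516
Step 3: prox(x) = [-2.9707, -0.1422]
||prox(x)|| = 2.9741
Step 4: Proximal objective.
0.5*||prox-x||^2 = 3.8921
lambda*||prox|| = 8.2977
Total = 12.1898


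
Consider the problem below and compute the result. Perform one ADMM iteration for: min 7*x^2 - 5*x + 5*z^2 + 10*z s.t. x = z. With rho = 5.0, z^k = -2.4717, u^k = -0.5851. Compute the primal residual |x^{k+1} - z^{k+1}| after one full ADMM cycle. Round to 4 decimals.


ADMM iteration with rho = 5.0, z^k = -2.4717, u^k = -0.5851
Step 1: x-update.
Minimize 7*x^2 - 5*x + (5.0/2)*(x + 2.4717 - 0.5851)^2
FOC: (2*7 + 5.0)*x = 5 + 5.0*(-2.4717 + 0.5851)
x^{k+1} = -0.2333
Step 2: z-update.
Minimize 5*z^2 + 10*z + (5.0/2)*(-0.2333 - z - 0.5851)^2
FOC: (2*5 + 5.0)*z = -10 + 5.0*(-0.2333 - 0.5851)
z^{k+1} = -0.9395
Step 3: u-update.
u^{k+1} = -0.5851 - 0.2333 + 0.9395 = 0.1211
Step 4: Primal residual = |-0.2333 + 0.9395| = 0.7062


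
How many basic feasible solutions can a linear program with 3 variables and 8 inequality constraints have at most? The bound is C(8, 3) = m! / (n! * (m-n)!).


Each vertex corresponds to some choice of n active constraints out of m, so the number of vertices is at most C(m, n) = m! / (n!(m-n)!).
m = 8, n = 3
Numerator: 8 * 7 * 6
Denominator: 3! = 6
C(8, 3) = 56


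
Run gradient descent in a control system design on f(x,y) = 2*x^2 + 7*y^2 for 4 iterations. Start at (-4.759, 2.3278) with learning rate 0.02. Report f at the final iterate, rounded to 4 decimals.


Gradient descent on f(x,y) = 2*x^2 + 7*y^2.
Starting point: (-4.759, 2.3278), alpha = 0.02
Step 1: grad_x = 2*2*-4.759 = -19.036, grad_y = 2*7*2.3278 = 32.5892
  x_1 = -4.759 - 0.02*-19.036 = -4.3783
  y_1 = 2.3278 - 0.02*32.5892 = 1.676
Step 2: grad_x = 2*2*-4.3783 = -17.5131, grad_y = 2*7*1.676 = 23.4642
  x_2 = -4.3783 - 0.02*-17.5131 = -4.028
  y_2 = 1.676 - 0.02*23.4642 = 1.2067
Step 3: grad_x = 2*2*-4.028 = -16.1121, grad_y = 2*7*1.2067 = 16.8942
  x_3 = -4.028 - 0.02*-16.1121 = -3.7058
  y_3 = 1.2067 - 0.02*16.8942 = 0.8688
Step 4: grad_x = 2*2*-3.7058 = -14.8231, grad_y = 2*7*0.8688 = 12.1639
  x_4 = -3.7058 - 0.02*-14.8231 = -3.4093
  y_4 = 0.8688 - 0.02*12.1639 = 0.6256
f(-3.4093, 0.6256) = 2*(-3.4093)^2 + 7*0.6256^2 = 25.9862


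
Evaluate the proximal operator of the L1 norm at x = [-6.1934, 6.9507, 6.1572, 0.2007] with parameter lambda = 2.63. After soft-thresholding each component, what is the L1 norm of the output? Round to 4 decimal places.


Soft-thresholding with lambda = 2.63:
prox(-6.1934) = sign(-6.1934)*max(|-6.1934| - 2.63, 0) = -3.5634
prox(6.9507) = sign(6.9507)*max(|6.9507| - 2.63, 0) = 4.3207
prox(6.1572) = sign(6.1572)*max(|6.1572| - 2.63, 0) = 3.5272
prox(0.2007) = sign(0.2007)*max(|0.2007| - 2.63, 0) = 0.0
prox(x) = [-3.5634, 4.3207, 3.5272, 0.0]
||prox(x)||_1 = 3.5634 + 4.3207 + 3.5272 + 0.0 = 11.4113


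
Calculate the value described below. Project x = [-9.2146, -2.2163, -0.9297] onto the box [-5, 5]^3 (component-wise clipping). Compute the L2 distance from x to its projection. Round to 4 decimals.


Project each component onto [-5, 5].
clip(-9.2146) = -5.0, clip(-2.2163) = -2.2163, clip(-0.9297) = -0.9297
Projection = [-5.0, -2.2163, -0.9297]
Squared diffs: [17.7629, 0.0, 0.0]
Distance = sqrt(17.7629) = 4.2146


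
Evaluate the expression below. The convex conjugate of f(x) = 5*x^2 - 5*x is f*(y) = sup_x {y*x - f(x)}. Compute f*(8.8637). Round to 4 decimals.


f*(y) = sup_x {y*x - a*x^2 - b*x} = sup_x {(y-b)*x - a*x^2}
FOC: (y - b) - 2a*x = 0 => x* = (y - b)/(2a)
x* = (8.8637 + 5)/(2*5) = 1.3864
f*(8.8637) = (y-b)^2/(4a) = (8.8637 + 5)^2/(4*5)
= 192.2022/20 = 9.6101


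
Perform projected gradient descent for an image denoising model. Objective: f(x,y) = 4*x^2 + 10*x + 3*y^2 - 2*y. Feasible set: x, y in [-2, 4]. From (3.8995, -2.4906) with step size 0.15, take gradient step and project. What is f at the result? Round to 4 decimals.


Step 1: Compute gradient at (3.8995, -2.4906).
grad_x = 2*4*3.8995 + 10 = 41.196
grad_y = 2*3*-2.4906 - 2 = -16.9436
Step 2: Gradient step.
x_raw = 3.8995 - 0.15*41.196 = -2.2799
y_raw = -2.4906 - 0.15*-16.9436 = 0.0509
Step 3: Project onto [-2, 4].
x_proj = clip(-2.2799) = -2.0
y_proj = clip(0.0509) = 0.0509
Step 4: Evaluate f.
f(-2.0, 0.0509) = -4.0941


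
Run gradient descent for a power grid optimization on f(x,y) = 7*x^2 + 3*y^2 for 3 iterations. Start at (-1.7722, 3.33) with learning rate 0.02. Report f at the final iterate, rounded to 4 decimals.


Gradient descent on f(x,y) = 7*x^2 + 3*y^2.
Starting point: (-1.7722, 3.33), alpha = 0.02
Step 1: grad_x = 2*7*-1.7722 = -24.8108, grad_y = 2*3*3.33 = 19.98
  x_1 = -1.7722 - 0.02*-24.8108 = -1.276
  y_1 = 3.33 - 0.02*19.98 = 2.9304
Step 2: grad_x = 2*7*-1.276 = -17.8638, grad_y = 2*3*2.9304 = 17.5824
  x_2 = -1.276 - 0.02*-17.8638 = -0.9187
  y_2 = 2.9304 - 0.02*17.5824 = 2.5788
Step 3: grad_x = 2*7*-0.9187 = -12.8619, grad_y = 2*3*2.5788 = 15.4725
  x_3 = -0.9187 - 0.02*-12.8619 = -0.6615
  y_3 = 2.5788 - 0.02*15.4725 = 2.2693
f(-0.6615, 2.2693) = 7*(-0.6615)^2 + 3*2.2693^2 = 18.512


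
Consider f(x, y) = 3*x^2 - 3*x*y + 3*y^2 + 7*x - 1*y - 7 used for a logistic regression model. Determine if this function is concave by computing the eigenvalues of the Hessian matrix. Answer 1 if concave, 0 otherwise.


The Hessian of f(x,y) = 3*x^2 - 3*x*y + 3*y^2 + 7*x - 1*y - 7 is:
H = [[6, -3], [-3, 6]]
Trace = 6 + 6 = 12
Determinant = 6*6 - (-3)^2 = 27
Discriminant = (12)^2 - 4*27 = 36.0
Eigenvalues: lambda_1 = 3.0, lambda_2 = 9.0
The function is not concave.

0


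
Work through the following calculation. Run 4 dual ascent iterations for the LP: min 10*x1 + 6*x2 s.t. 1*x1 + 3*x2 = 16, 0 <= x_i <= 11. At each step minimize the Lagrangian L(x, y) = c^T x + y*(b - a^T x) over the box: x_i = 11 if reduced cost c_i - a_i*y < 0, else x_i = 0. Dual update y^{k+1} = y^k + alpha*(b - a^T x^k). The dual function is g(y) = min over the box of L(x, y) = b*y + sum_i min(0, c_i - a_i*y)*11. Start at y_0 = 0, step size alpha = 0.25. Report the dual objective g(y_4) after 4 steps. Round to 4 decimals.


Dual ascent for LP: min 10*x1 + 6*x2, 1*x1 + 3*x2 = 16, 0 <= x_i <= 11
Step 1: y^k = 0.0, reduced costs: (10.0, 6.0)
  x^k = (0.0, 0.0), subgradient = b - a^T x = 16.0
  y^{k+1} = 0.0 + 0.25*16.0 = 4.0
Step 2: y^k = 4.0, reduced costs: (6.0, -6.0)
  x^k = (0.0, 11.0), subgradient = b - a^T x = -17.0
  y^{k+1} = 4.0 + 0.25*-17.0 = -0.25
Step 3: y^k = -0.25, reduced costs: (10.25, 6.75)
  x^k = (0.0, 0.0), subgradient = b - a^T x = 16.0
  y^{k+1} = -0.25 + 0.25*16.0 = 3.75
Step 4: y^k = 3.75, reduced costs: (6.25, -5.25)
  x^k = (0.0, 11.0), subgradient = b - a^T x = -17.0
  y^{k+1} = 3.75 + 0.25*-17.0 = -0.5
Dual objective at y_4 = -0.5: reduced costs (10.5, 7.5), box minimizer x = (0.0, 0.0)
g(y_4) = b*y + (c1 - a1*y)*x1 + (c2 - a2*y)*x2 = 16*(-0.5) + 10.5*0.0 + 7.5*0.0 = -8.0 + 0.0 + 0.0 = -8.0
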